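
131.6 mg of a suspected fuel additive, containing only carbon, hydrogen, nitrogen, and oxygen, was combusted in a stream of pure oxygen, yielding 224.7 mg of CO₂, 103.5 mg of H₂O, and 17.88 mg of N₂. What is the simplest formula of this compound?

C4H9NO2

mol C = 0.2247 g CO₂ ÷ 44.009 g/mol = 0.0051058 mol
mol H = 2 × 0.1035 g H₂O ÷ 18.015 g/mol = 0.011490 mol
mol N = 2 × 0.01788 g N₂ ÷ 28.014 g/mol = 0.0012765 mol
mass O = 0.1316 − (0.061325 + 0.011582 + 0.017880) = 0.040812 g → mol O = 0.040812 ÷ 15.999 = 0.0025509 mol
Divide by the smallest (0.0012765 mol): C 4.000, H 9.001, N 1.000, O 1.998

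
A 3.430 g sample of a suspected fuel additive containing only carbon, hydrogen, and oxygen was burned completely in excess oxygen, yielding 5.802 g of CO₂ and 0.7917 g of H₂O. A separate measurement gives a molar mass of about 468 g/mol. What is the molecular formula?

mol C = 5.802 g CO₂ ÷ 44.009 g/mol = 0.13184 mol
mol H = 2 × 0.7917 g H₂O ÷ 18.015 g/mol = 0.087893 mol
mass O = 3.430 − (1.5835 + 0.088597) = 1.7579 g → mol O = 1.7579 ÷ 15.999 = 0.10988 mol
Divide by the smallest (0.087893 mol): C 1.500, H 1.000, O 1.250
Multiplying each by 4 gives whole numbers: C 6.00, H 4.00, O 5.00
Empirical formula: C6H4O5
Empirical-formula mass = 156.09 g/mol; 468 ÷ 156.09 ≈ 3, so the molecular formula is C18H12O15.

C18H12O15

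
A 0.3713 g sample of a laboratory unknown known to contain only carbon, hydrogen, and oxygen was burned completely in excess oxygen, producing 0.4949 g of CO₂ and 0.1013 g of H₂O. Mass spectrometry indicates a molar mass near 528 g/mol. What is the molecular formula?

mol C = 0.4949 g CO₂ ÷ 44.009 g/mol = 0.011245 mol
mol H = 2 × 0.1013 g H₂O ÷ 18.015 g/mol = 0.011246 mol
mass O = 0.3713 − (0.13507 + 0.011336) = 0.22490 g → mol O = 0.22490 ÷ 15.999 = 0.014057 mol
Divide by the smallest (0.011245 mol): C 1.000, H 1.000, O 1.250
Multiplying each by 4 gives whole numbers: C 4.00, H 4.00, O 5.00
Empirical formula: C4H4O5
Empirical-formula mass = 132.07 g/mol; 528 ÷ 132.07 ≈ 4, so the molecular formula is C16H16O20.

C16H16O20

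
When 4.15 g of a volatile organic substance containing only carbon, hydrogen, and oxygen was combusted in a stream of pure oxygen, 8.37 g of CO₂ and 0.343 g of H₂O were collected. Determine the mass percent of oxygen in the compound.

44.0%

mol C = 8.37 g CO₂ ÷ 44.009 g/mol = 0.1902 mol
mol H = 2 × 0.343 g H₂O ÷ 18.015 g/mol = 0.03808 mol
mass O = 4.15 − (2.284 + 0.03838) = 1.827 g → mol O = 1.827 ÷ 15.999 = 0.1142 mol
mass % O = 1.827 g ÷ 4.15 g × 100%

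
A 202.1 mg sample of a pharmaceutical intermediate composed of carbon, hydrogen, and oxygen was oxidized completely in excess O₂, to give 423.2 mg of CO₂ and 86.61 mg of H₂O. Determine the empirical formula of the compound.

mol C = 0.4232 g CO₂ ÷ 44.009 g/mol = 0.0096162 mol
mol H = 2 × 0.08661 g H₂O ÷ 18.015 g/mol = 0.0096153 mol
mass O = 0.2021 − (0.11550 + 0.0096922) = 0.076907 g → mol O = 0.076907 ÷ 15.999 = 0.0048070 mol
Divide by the smallest (0.0048070 mol): C 2.000, H 2.000, O 1.000

C2H2O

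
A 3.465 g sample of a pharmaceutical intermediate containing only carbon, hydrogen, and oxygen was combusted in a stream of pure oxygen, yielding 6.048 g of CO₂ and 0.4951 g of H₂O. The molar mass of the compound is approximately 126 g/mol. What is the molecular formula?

mol C = 6.048 g CO₂ ÷ 44.009 g/mol = 0.13743 mol
mol H = 2 × 0.4951 g H₂O ÷ 18.015 g/mol = 0.054965 mol
mass O = 3.465 − (1.6506 + 0.055405) = 1.7590 g → mol O = 1.7590 ÷ 15.999 = 0.10994 mol
Divide by the smallest (0.054965 mol): C 2.500, H 1.000, O 2.000
Multiplying each by 2 gives whole numbers: C 5.00, H 2.00, O 4.00
Empirical formula: C5H2O4
Empirical-formula mass = 126.07 g/mol; 126 ÷ 126.07 ≈ 1, so the molecular formula is C5H2O4.

C5H2O4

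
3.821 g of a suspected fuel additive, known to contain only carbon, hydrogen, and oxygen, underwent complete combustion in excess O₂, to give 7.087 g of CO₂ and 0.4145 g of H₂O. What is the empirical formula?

C7H2O5

mol C = 7.087 g CO₂ ÷ 44.009 g/mol = 0.16104 mol
mol H = 2 × 0.4145 g H₂O ÷ 18.015 g/mol = 0.046017 mol
mass O = 3.821 − (1.9342 + 0.046385) = 1.8404 g → mol O = 1.8404 ÷ 15.999 = 0.11503 mol
Divide by the smallest (0.046017 mol): C 3.499, H 1.000, O 2.500
Multiplying each by 2 gives whole numbers: C 7.00, H 2.00, O 5.00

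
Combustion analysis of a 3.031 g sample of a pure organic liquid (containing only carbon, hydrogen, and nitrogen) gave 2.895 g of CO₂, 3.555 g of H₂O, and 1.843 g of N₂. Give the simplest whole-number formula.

mol C = 2.895 g CO₂ ÷ 44.009 g/mol = 0.065782 mol
mol H = 2 × 3.555 g H₂O ÷ 18.015 g/mol = 0.39467 mol
mol N = 2 × 1.843 g N₂ ÷ 28.014 g/mol = 0.13158 mol
Divide by the smallest (0.065782 mol): C 1.000, H 6.000, N 2.000

CH6N2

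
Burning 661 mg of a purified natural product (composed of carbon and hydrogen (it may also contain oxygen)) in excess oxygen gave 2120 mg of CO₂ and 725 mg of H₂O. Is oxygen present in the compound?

mol C = 2.12 g CO₂ ÷ 44.009 g/mol = 0.04817 mol
mol H = 2 × 0.725 g H₂O ÷ 18.015 g/mol = 0.08049 mol
C and H together account for 0.6597 g — essentially the entire 0.661 g sample — so the compound contains no oxygen.

no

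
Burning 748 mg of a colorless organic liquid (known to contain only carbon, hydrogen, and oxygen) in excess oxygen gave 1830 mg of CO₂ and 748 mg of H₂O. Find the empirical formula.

C4H8O

mol C = 1.83 g CO₂ ÷ 44.009 g/mol = 0.04158 mol
mol H = 2 × 0.748 g H₂O ÷ 18.015 g/mol = 0.08304 mol
mass O = 0.748 − (0.4994 + 0.08371) = 0.1648 g → mol O = 0.1648 ÷ 15.999 = 0.01030 mol
Divide by the smallest (0.01030 mol): C 4.036, H 8.059, O 1.000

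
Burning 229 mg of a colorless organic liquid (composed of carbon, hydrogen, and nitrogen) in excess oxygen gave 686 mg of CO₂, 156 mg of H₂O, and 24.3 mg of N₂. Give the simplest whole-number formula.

mol C = 0.686 g CO₂ ÷ 44.009 g/mol = 0.01559 mol
mol H = 2 × 0.156 g H₂O ÷ 18.015 g/mol = 0.01732 mol
mol N = 2 × 0.0243 g N₂ ÷ 28.014 g/mol = 0.001735 mol
Divide by the smallest (0.001735 mol): C 8.985, H 9.983, N 1.000

C9H10N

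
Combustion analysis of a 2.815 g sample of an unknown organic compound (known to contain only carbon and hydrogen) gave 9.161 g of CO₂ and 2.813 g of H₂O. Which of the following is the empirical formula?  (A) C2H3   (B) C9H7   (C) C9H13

mol C = 9.161 g CO₂ ÷ 44.009 g/mol = 0.20816 mol
mol H = 2 × 2.813 g H₂O ÷ 18.015 g/mol = 0.31230 mol
Divide by the smallest (0.20816 mol): C 1.000, H 1.500
Multiplying each by 2 gives whole numbers: C 2.00, H 3.00

(A) C2H3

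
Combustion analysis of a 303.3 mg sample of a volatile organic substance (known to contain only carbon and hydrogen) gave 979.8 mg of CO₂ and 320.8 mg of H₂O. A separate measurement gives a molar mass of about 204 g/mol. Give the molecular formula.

mol C = 0.9798 g CO₂ ÷ 44.009 g/mol = 0.022264 mol
mol H = 2 × 0.3208 g H₂O ÷ 18.015 g/mol = 0.035615 mol
Divide by the smallest (0.022264 mol): C 1.000, H 1.600
Multiplying each by 5 gives whole numbers: C 5.00, H 8.00
Empirical formula: C5H8
Empirical-formula mass = 68.12 g/mol; 204 ÷ 68.12 ≈ 3, so the molecular formula is C15H24.

C15H24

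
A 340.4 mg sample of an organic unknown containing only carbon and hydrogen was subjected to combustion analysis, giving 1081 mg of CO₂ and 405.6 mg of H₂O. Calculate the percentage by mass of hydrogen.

13.33%

mol C = 1.081 g CO₂ ÷ 44.009 g/mol = 0.024563 mol
mol H = 2 × 0.4056 g H₂O ÷ 18.015 g/mol = 0.045029 mol
mass % H = 0.045389 g ÷ 0.3404 g × 100%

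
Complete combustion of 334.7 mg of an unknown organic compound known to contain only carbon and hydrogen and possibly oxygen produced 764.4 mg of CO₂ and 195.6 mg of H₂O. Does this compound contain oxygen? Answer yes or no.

yes

mol C = 0.7644 g CO₂ ÷ 44.009 g/mol = 0.017369 mol
mol H = 2 × 0.1956 g H₂O ÷ 18.015 g/mol = 0.021715 mol
C and H account for only 0.23051 g of the 0.3347 g sample; the remaining 0.10419 g must be oxygen.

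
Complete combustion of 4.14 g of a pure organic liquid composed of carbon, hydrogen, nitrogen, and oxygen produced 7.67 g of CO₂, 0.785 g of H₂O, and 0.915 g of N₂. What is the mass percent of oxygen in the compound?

25.2%

mol C = 7.67 g CO₂ ÷ 44.009 g/mol = 0.1743 mol
mol H = 2 × 0.785 g H₂O ÷ 18.015 g/mol = 0.08715 mol
mol N = 2 × 0.915 g N₂ ÷ 28.014 g/mol = 0.06532 mol
mass O = 4.14 − (2.093 + 0.08785 + 0.9150) = 1.044 g → mol O = 1.044 ÷ 15.999 = 0.06524 mol
mass % O = 1.044 g ÷ 4.14 g × 100%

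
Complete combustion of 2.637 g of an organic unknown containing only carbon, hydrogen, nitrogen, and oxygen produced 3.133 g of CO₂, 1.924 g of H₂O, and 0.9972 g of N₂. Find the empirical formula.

mol C = 3.133 g CO₂ ÷ 44.009 g/mol = 0.071190 mol
mol H = 2 × 1.924 g H₂O ÷ 18.015 g/mol = 0.21360 mol
mol N = 2 × 0.9972 g N₂ ÷ 28.014 g/mol = 0.071193 mol
mass O = 2.637 − (0.85506 + 0.21531 + 0.99720) = 0.56943 g → mol O = 0.56943 ÷ 15.999 = 0.035592 mol
Divide by the smallest (0.035592 mol): C 2.000, H 6.001, N 2.000, O 1.000

C2H6N2O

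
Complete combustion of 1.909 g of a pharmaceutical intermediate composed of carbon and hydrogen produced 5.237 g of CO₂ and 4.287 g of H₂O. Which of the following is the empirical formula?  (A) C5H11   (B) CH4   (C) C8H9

(B) CH4

mol C = 5.237 g CO₂ ÷ 44.009 g/mol = 0.11900 mol
mol H = 2 × 4.287 g H₂O ÷ 18.015 g/mol = 0.47594 mol
Divide by the smallest (0.11900 mol): C 1.000, H 4.000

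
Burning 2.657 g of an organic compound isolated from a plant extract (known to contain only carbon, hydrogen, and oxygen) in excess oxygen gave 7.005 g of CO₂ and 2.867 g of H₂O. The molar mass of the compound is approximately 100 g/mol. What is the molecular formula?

C6H12O

mol C = 7.005 g CO₂ ÷ 44.009 g/mol = 0.15917 mol
mol H = 2 × 2.867 g H₂O ÷ 18.015 g/mol = 0.31829 mol
mass O = 2.657 − (1.9118 + 0.32084) = 0.42435 g → mol O = 0.42435 ÷ 15.999 = 0.026523 mol
Divide by the smallest (0.026523 mol): C 6.001, H 12.000, O 1.000
Empirical formula: C6H12O
Empirical-formula mass = 100.16 g/mol; 100 ÷ 100.16 ≈ 1, so the molecular formula is C6H12O.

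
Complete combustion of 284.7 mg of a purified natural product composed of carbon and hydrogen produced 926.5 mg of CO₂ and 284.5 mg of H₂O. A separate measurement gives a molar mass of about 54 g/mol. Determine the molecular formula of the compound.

C4H6

mol C = 0.9265 g CO₂ ÷ 44.009 g/mol = 0.021053 mol
mol H = 2 × 0.2845 g H₂O ÷ 18.015 g/mol = 0.031585 mol
Divide by the smallest (0.021053 mol): C 1.000, H 1.500
Multiplying each by 2 gives whole numbers: C 2.00, H 3.00
Empirical formula: C2H3
Empirical-formula mass = 27.05 g/mol; 54 ÷ 27.05 ≈ 2, so the molecular formula is C4H6.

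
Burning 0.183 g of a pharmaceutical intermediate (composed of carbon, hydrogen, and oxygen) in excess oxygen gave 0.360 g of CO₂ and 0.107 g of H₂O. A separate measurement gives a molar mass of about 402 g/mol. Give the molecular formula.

mol C = 0.360 g CO₂ ÷ 44.009 g/mol = 0.008180 mol
mol H = 2 × 0.107 g H₂O ÷ 18.015 g/mol = 0.01188 mol
mass O = 0.183 − (0.09825 + 0.01197) = 0.07277 g → mol O = 0.07277 ÷ 15.999 = 0.004549 mol
Divide by the smallest (0.004549 mol): C 1.798, H 2.612, O 1.000
Multiplying each by 5 gives whole numbers: C 8.99, H 13.06, O 5.00
Empirical formula: C9H13O5
Empirical-formula mass = 201.20 g/mol; 402 ÷ 201.20 ≈ 2, so the molecular formula is C18H26O10.

C18H26O10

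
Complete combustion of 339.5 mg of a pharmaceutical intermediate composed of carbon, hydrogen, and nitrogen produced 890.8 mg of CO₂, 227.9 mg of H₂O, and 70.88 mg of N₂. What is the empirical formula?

mol C = 0.8908 g CO₂ ÷ 44.009 g/mol = 0.020241 mol
mol H = 2 × 0.2279 g H₂O ÷ 18.015 g/mol = 0.025301 mol
mol N = 2 × 0.07088 g N₂ ÷ 28.014 g/mol = 0.0050603 mol
Divide by the smallest (0.0050603 mol): C 4.000, H 5.000, N 1.000

C4H5N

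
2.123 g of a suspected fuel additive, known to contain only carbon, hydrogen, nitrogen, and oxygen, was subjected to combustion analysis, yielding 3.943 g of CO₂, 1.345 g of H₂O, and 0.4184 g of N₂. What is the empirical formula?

C3H5NO

mol C = 3.943 g CO₂ ÷ 44.009 g/mol = 0.089595 mol
mol H = 2 × 1.345 g H₂O ÷ 18.015 g/mol = 0.14932 mol
mol N = 2 × 0.4184 g N₂ ÷ 28.014 g/mol = 0.029871 mol
mass O = 2.123 − (1.0761 + 0.15051 + 0.41840) = 0.47796 g → mol O = 0.47796 ÷ 15.999 = 0.029874 mol
Divide by the smallest (0.029871 mol): C 2.999, H 4.999, N 1.000, O 1.000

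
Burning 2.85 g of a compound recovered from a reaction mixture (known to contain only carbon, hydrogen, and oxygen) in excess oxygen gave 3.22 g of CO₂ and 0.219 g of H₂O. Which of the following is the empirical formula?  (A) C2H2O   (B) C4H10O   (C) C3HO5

mol C = 3.22 g CO₂ ÷ 44.009 g/mol = 0.07317 mol
mol H = 2 × 0.219 g H₂O ÷ 18.015 g/mol = 0.02431 mol
mass O = 2.85 − (0.8788 + 0.02451) = 1.947 g → mol O = 1.947 ÷ 15.999 = 0.1217 mol
Divide by the smallest (0.02431 mol): C 3.009, H 1.000, O 5.005

(C) C3HO5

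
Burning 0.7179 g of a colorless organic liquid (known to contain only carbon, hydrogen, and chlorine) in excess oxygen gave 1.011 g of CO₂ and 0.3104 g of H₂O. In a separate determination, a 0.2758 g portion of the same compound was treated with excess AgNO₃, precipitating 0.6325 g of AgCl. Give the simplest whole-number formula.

C2H3Cl

mol C = 1.011 g CO₂ ÷ 44.009 g/mol = 0.022973 mol
mol H = 2 × 0.3104 g H₂O ÷ 18.015 g/mol = 0.034460 mol
From the AgCl data: mol Cl per gram of compound = (0.6325 ÷ 143.318) ÷ 0.2758 = 0.016002 mol/g, so in the 0.7179 g combustion sample mol Cl = 0.011488 mol
Divide by the smallest (0.011488 mol): C 2.000, H 3.000, Cl 1.000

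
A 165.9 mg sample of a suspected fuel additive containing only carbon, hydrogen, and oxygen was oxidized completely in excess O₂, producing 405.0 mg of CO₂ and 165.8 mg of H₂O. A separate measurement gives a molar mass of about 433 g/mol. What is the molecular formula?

C24H48O6

mol C = 0.4050 g CO₂ ÷ 44.009 g/mol = 0.0092027 mol
mol H = 2 × 0.1658 g H₂O ÷ 18.015 g/mol = 0.018407 mol
mass O = 0.1659 − (0.11053 + 0.018554) = 0.036813 g → mol O = 0.036813 ÷ 15.999 = 0.0023009 mol
Divide by the smallest (0.0023009 mol): C 4.000, H 8.000, O 1.000
Empirical formula: C4H8O
Empirical-formula mass = 72.11 g/mol; 433 ÷ 72.11 ≈ 6, so the molecular formula is C24H48O6.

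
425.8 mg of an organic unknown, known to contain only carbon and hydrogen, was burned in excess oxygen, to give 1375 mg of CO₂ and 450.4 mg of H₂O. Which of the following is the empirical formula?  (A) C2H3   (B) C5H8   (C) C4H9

mol C = 1.375 g CO₂ ÷ 44.009 g/mol = 0.031244 mol
mol H = 2 × 0.4504 g H₂O ÷ 18.015 g/mol = 0.050003 mol
Divide by the smallest (0.031244 mol): C 1.000, H 1.600
Multiplying each by 5 gives whole numbers: C 5.00, H 8.00

(B) C5H8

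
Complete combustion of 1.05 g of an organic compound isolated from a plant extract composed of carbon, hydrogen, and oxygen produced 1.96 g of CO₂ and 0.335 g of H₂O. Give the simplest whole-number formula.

C6H5O4

mol C = 1.96 g CO₂ ÷ 44.009 g/mol = 0.04454 mol
mol H = 2 × 0.335 g H₂O ÷ 18.015 g/mol = 0.03719 mol
mass O = 1.05 − (0.5349 + 0.03749) = 0.4776 g → mol O = 0.4776 ÷ 15.999 = 0.02985 mol
Divide by the smallest (0.02985 mol): C 1.492, H 1.246, O 1.000
Multiplying each by 4 gives whole numbers: C 5.97, H 4.98, O 4.00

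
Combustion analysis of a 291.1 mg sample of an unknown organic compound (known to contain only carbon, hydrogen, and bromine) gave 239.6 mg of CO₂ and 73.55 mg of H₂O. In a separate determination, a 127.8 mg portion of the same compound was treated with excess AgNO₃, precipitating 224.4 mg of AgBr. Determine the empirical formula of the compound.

mol C = 0.2396 g CO₂ ÷ 44.009 g/mol = 0.0054443 mol
mol H = 2 × 0.07355 g H₂O ÷ 18.015 g/mol = 0.0081654 mol
From the AgBr data: mol Br per gram of compound = (0.2244 ÷ 187.772) ÷ 0.1278 = 0.0093511 mol/g, so in the 0.2911 g combustion sample mol Br = 0.0027221 mol
Divide by the smallest (0.0027221 mol): C 2.000, H 3.000, Br 1.000

C2H3Br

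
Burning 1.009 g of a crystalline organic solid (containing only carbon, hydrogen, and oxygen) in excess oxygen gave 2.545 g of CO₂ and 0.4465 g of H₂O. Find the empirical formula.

C7H6O2

mol C = 2.545 g CO₂ ÷ 44.009 g/mol = 0.057829 mol
mol H = 2 × 0.4465 g H₂O ÷ 18.015 g/mol = 0.049570 mol
mass O = 1.009 − (0.69459 + 0.049966) = 0.26445 g → mol O = 0.26445 ÷ 15.999 = 0.016529 mol
Divide by the smallest (0.016529 mol): C 3.499, H 2.999, O 1.000
Multiplying each by 2 gives whole numbers: C 7.00, H 6.00, O 2.00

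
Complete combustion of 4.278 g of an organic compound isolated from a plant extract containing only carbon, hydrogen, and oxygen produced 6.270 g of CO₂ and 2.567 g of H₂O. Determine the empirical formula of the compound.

mol C = 6.270 g CO₂ ÷ 44.009 g/mol = 0.14247 mol
mol H = 2 × 2.567 g H₂O ÷ 18.015 g/mol = 0.28498 mol
mass O = 4.278 − (1.7112 + 0.28726) = 2.2795 g → mol O = 2.2795 ÷ 15.999 = 0.14248 mol
Divide by the smallest (0.14247 mol): C 1.000, H 2.000, O 1.000

CH2O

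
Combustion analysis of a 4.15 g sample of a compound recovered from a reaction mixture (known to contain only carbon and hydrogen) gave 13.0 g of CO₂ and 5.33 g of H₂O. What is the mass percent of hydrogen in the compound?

mol C = 13.0 g CO₂ ÷ 44.009 g/mol = 0.2954 mol
mol H = 2 × 5.33 g H₂O ÷ 18.015 g/mol = 0.5917 mol
mass % H = 0.5965 g ÷ 4.15 g × 100%

14.4%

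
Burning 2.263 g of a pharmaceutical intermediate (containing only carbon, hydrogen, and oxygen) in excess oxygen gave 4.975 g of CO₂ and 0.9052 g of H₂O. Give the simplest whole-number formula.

C9H8O4

mol C = 4.975 g CO₂ ÷ 44.009 g/mol = 0.11305 mol
mol H = 2 × 0.9052 g H₂O ÷ 18.015 g/mol = 0.10049 mol
mass O = 2.263 − (1.3578 + 0.10130) = 0.80392 g → mol O = 0.80392 ÷ 15.999 = 0.050248 mol
Divide by the smallest (0.050248 mol): C 2.250, H 2.000, O 1.000
Multiplying each by 4 gives whole numbers: C 9.00, H 8.00, O 4.00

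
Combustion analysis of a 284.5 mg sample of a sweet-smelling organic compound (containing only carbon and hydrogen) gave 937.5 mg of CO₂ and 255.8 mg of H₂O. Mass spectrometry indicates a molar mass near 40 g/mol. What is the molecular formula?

C3H4

mol C = 0.9375 g CO₂ ÷ 44.009 g/mol = 0.021302 mol
mol H = 2 × 0.2558 g H₂O ÷ 18.015 g/mol = 0.028399 mol
Divide by the smallest (0.021302 mol): C 1.000, H 1.333
Multiplying each by 3 gives whole numbers: C 3.00, H 4.00
Empirical formula: C3H4
Empirical-formula mass = 40.06 g/mol; 40 ÷ 40.06 ≈ 1, so the molecular formula is C3H4.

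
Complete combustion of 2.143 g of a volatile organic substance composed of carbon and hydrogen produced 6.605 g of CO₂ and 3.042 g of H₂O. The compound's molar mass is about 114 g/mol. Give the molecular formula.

C8H18

mol C = 6.605 g CO₂ ÷ 44.009 g/mol = 0.15008 mol
mol H = 2 × 3.042 g H₂O ÷ 18.015 g/mol = 0.33772 mol
Divide by the smallest (0.15008 mol): C 1.000, H 2.250
Multiplying each by 4 gives whole numbers: C 4.00, H 9.00
Empirical formula: C4H9
Empirical-formula mass = 57.12 g/mol; 114 ÷ 57.12 ≈ 2, so the molecular formula is C8H18.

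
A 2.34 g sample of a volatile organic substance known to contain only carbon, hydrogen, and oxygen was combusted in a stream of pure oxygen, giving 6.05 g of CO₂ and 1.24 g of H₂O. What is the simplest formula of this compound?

C4H4O

mol C = 6.05 g CO₂ ÷ 44.009 g/mol = 0.1375 mol
mol H = 2 × 1.24 g H₂O ÷ 18.015 g/mol = 0.1377 mol
mass O = 2.34 − (1.651 + 0.1388) = 0.5501 g → mol O = 0.5501 ÷ 15.999 = 0.03438 mol
Divide by the smallest (0.03438 mol): C 3.998, H 4.004, O 1.000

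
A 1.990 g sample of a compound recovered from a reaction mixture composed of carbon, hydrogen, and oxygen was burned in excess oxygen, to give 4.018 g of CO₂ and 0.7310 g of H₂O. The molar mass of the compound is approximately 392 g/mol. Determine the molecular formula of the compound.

mol C = 4.018 g CO₂ ÷ 44.009 g/mol = 0.091300 mol
mol H = 2 × 0.7310 g H₂O ÷ 18.015 g/mol = 0.081155 mol
mass O = 1.990 − (1.0966 + 0.081804) = 0.81160 g → mol O = 0.81160 ÷ 15.999 = 0.050728 mol
Divide by the smallest (0.050728 mol): C 1.800, H 1.600, O 1.000
Multiplying each by 5 gives whole numbers: C 9.00, H 8.00, O 5.00
Empirical formula: C9H8O5
Empirical-formula mass = 196.16 g/mol; 392 ÷ 196.16 ≈ 2, so the molecular formula is C18H16O10.

C18H16O10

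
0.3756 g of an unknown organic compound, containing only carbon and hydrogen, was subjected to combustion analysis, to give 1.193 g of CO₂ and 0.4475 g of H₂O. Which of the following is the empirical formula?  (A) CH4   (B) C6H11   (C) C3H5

(B) C6H11

mol C = 1.193 g CO₂ ÷ 44.009 g/mol = 0.027108 mol
mol H = 2 × 0.4475 g H₂O ÷ 18.015 g/mol = 0.049681 mol
Divide by the smallest (0.027108 mol): C 1.000, H 1.833
Multiplying each by 6 gives whole numbers: C 6.00, H 11.00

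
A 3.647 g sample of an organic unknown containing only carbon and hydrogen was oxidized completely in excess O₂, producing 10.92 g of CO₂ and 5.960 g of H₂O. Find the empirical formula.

C3H8

mol C = 10.92 g CO₂ ÷ 44.009 g/mol = 0.24813 mol
mol H = 2 × 5.960 g H₂O ÷ 18.015 g/mol = 0.66167 mol
Divide by the smallest (0.24813 mol): C 1.000, H 2.667
Multiplying each by 3 gives whole numbers: C 3.00, H 8.00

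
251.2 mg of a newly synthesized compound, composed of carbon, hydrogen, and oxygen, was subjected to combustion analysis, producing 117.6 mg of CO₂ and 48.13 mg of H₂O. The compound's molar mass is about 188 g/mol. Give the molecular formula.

mol C = 0.1176 g CO₂ ÷ 44.009 g/mol = 0.0026722 mol
mol H = 2 × 0.04813 g H₂O ÷ 18.015 g/mol = 0.0053433 mol
mass O = 0.2512 − (0.032096 + 0.0053861) = 0.21372 g → mol O = 0.21372 ÷ 15.999 = 0.013358 mol
Divide by the smallest (0.0026722 mol): C 1.000, H 2.000, O 4.999
Empirical formula: CH2O5
Empirical-formula mass = 94.02 g/mol; 188 ÷ 94.02 ≈ 2, so the molecular formula is C2H4O10.

C2H4O10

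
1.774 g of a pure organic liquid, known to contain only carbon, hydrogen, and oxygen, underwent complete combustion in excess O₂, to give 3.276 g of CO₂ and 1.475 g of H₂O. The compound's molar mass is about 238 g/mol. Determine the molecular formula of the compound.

C10H22O6

mol C = 3.276 g CO₂ ÷ 44.009 g/mol = 0.074439 mol
mol H = 2 × 1.475 g H₂O ÷ 18.015 g/mol = 0.16375 mol
mass O = 1.774 − (0.89409 + 0.16506) = 0.71485 g → mol O = 0.71485 ÷ 15.999 = 0.044681 mol
Divide by the smallest (0.044681 mol): C 1.666, H 3.665, O 1.000
Multiplying each by 3 gives whole numbers: C 5.00, H 10.99, O 3.00
Empirical formula: C5H11O3
Empirical-formula mass = 119.14 g/mol; 238 ÷ 119.14 ≈ 2, so the molecular formula is C10H22O6.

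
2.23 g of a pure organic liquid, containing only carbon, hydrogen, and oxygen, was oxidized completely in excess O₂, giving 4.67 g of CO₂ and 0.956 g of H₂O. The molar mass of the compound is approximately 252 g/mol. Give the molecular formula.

mol C = 4.67 g CO₂ ÷ 44.009 g/mol = 0.1061 mol
mol H = 2 × 0.956 g H₂O ÷ 18.015 g/mol = 0.1061 mol
mass O = 2.23 − (1.275 + 0.1070) = 0.8485 g → mol O = 0.8485 ÷ 15.999 = 0.05303 mol
Divide by the smallest (0.05303 mol): C 2.001, H 2.001, O 1.000
Empirical formula: C2H2O
Empirical-formula mass = 42.04 g/mol; 252 ÷ 42.04 ≈ 6, so the molecular formula is C12H12O6.

C12H12O6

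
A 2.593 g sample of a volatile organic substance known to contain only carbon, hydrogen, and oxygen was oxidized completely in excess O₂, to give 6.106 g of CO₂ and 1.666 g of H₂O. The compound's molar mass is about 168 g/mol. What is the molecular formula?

C9H12O3

mol C = 6.106 g CO₂ ÷ 44.009 g/mol = 0.13874 mol
mol H = 2 × 1.666 g H₂O ÷ 18.015 g/mol = 0.18496 mol
mass O = 2.593 − (1.6665 + 0.18644) = 0.74011 g → mol O = 0.74011 ÷ 15.999 = 0.046259 mol
Divide by the smallest (0.046259 mol): C 2.999, H 3.998, O 1.000
Empirical formula: C3H4O
Empirical-formula mass = 56.06 g/mol; 168 ÷ 56.06 ≈ 3, so the molecular formula is C9H12O3.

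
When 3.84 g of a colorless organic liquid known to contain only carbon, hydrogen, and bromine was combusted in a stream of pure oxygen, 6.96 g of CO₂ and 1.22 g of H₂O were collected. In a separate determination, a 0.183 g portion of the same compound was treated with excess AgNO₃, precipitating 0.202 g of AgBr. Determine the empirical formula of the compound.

mol C = 6.96 g CO₂ ÷ 44.009 g/mol = 0.1581 mol
mol H = 2 × 1.22 g H₂O ÷ 18.015 g/mol = 0.1354 mol
From the AgBr data: mol Br per gram of compound = (0.202 ÷ 187.772) ÷ 0.183 = 0.005879 mol/g, so in the 3.84 g combustion sample mol Br = 0.02257 mol
Divide by the smallest (0.02257 mol): C 7.006, H 6.000, Br 1.000

C7H6Br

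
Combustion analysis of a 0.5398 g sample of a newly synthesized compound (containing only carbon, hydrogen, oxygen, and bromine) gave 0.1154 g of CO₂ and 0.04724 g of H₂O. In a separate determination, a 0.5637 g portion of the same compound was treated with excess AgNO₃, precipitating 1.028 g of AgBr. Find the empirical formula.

CH2Br2O2

mol C = 0.1154 g CO₂ ÷ 44.009 g/mol = 0.0026222 mol
mol H = 2 × 0.04724 g H₂O ÷ 18.015 g/mol = 0.0052445 mol
From the AgBr data: mol Br per gram of compound = (1.028 ÷ 187.772) ÷ 0.5637 = 0.0097121 mol/g, so in the 0.5398 g combustion sample mol Br = 0.0052426 mol
mass O = 0.5398 − (0.031495 + 0.0052865 + 0.41891) = 0.084113 g → mol O = 0.084113 ÷ 15.999 = 0.0052574 mol
Divide by the smallest (0.0026222 mol): C 1.000, H 2.000, Br 1.999, O 2.005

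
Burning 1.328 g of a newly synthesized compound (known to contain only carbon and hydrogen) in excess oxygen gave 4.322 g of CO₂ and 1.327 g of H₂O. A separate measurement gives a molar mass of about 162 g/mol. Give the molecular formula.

mol C = 4.322 g CO₂ ÷ 44.009 g/mol = 0.098207 mol
mol H = 2 × 1.327 g H₂O ÷ 18.015 g/mol = 0.14732 mol
Divide by the smallest (0.098207 mol): C 1.000, H 1.500
Multiplying each by 2 gives whole numbers: C 2.00, H 3.00
Empirical formula: C2H3
Empirical-formula mass = 27.05 g/mol; 162 ÷ 27.05 ≈ 6, so the molecular formula is C12H18.

C12H18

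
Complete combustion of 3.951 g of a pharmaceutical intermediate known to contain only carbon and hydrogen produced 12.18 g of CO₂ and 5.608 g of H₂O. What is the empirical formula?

C4H9

mol C = 12.18 g CO₂ ÷ 44.009 g/mol = 0.27676 mol
mol H = 2 × 5.608 g H₂O ÷ 18.015 g/mol = 0.62259 mol
Divide by the smallest (0.27676 mol): C 1.000, H 2.250
Multiplying each by 4 gives whole numbers: C 4.00, H 9.00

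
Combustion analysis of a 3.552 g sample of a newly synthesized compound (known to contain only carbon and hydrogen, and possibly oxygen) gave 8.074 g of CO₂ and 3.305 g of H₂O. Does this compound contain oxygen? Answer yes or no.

mol C = 8.074 g CO₂ ÷ 44.009 g/mol = 0.18346 mol
mol H = 2 × 3.305 g H₂O ÷ 18.015 g/mol = 0.36692 mol
C and H account for only 2.5734 g of the 3.552 g sample; the remaining 0.97858 g must be oxygen.

yes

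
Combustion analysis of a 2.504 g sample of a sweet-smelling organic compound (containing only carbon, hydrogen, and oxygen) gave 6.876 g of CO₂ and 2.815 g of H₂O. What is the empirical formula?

mol C = 6.876 g CO₂ ÷ 44.009 g/mol = 0.15624 mol
mol H = 2 × 2.815 g H₂O ÷ 18.015 g/mol = 0.31252 mol
mass O = 2.504 − (1.8766 + 0.31502) = 0.31237 g → mol O = 0.31237 ÷ 15.999 = 0.019525 mol
Divide by the smallest (0.019525 mol): C 8.002, H 16.006, O 1.000

C8H16O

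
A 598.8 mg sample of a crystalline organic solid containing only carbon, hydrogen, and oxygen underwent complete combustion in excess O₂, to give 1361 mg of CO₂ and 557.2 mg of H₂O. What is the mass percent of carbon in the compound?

mol C = 1.361 g CO₂ ÷ 44.009 g/mol = 0.030925 mol
mol H = 2 × 0.5572 g H₂O ÷ 18.015 g/mol = 0.061860 mol
mass O = 0.5988 − (0.37145 + 0.062354) = 0.16500 g → mol O = 0.16500 ÷ 15.999 = 0.010313 mol
mass % C = 0.37145 g ÷ 0.5988 g × 100%

62.03%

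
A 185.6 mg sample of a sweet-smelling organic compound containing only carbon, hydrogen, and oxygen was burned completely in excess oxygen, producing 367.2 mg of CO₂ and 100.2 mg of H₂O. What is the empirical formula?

mol C = 0.3672 g CO₂ ÷ 44.009 g/mol = 0.0083437 mol
mol H = 2 × 0.1002 g H₂O ÷ 18.015 g/mol = 0.011124 mol
mass O = 0.1856 − (0.10022 + 0.011213) = 0.074170 g → mol O = 0.074170 ÷ 15.999 = 0.0046359 mol
Divide by the smallest (0.0046359 mol): C 1.800, H 2.400, O 1.000
Multiplying each by 5 gives whole numbers: C 9.00, H 12.00, O 5.00

C9H12O5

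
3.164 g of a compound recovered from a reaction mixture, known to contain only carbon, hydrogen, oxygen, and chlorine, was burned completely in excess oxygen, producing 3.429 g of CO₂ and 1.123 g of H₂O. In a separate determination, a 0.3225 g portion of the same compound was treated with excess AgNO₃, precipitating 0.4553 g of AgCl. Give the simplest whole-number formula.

mol C = 3.429 g CO₂ ÷ 44.009 g/mol = 0.077916 mol
mol H = 2 × 1.123 g H₂O ÷ 18.015 g/mol = 0.12467 mol
From the AgCl data: mol Cl per gram of compound = (0.4553 ÷ 143.318) ÷ 0.3225 = 0.0098507 mol/g, so in the 3.164 g combustion sample mol Cl = 0.031168 mol
mass O = 3.164 − (0.93585 + 0.12567 + 1.1049) = 0.99759 g → mol O = 0.99759 ÷ 15.999 = 0.062353 mol
Divide by the smallest (0.031168 mol): C 2.500, H 4.000, Cl 1.000, O 2.001
Multiplying each by 2 gives whole numbers: C 5.00, H 8.00, Cl 2.00, O 4.00

C5H8Cl2O4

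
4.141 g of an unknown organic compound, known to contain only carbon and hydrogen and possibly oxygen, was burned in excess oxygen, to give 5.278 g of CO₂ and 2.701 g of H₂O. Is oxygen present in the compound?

mol C = 5.278 g CO₂ ÷ 44.009 g/mol = 0.11993 mol
mol H = 2 × 2.701 g H₂O ÷ 18.015 g/mol = 0.29986 mol
C and H account for only 1.7427 g of the 4.141 g sample; the remaining 2.3983 g must be oxygen.

yes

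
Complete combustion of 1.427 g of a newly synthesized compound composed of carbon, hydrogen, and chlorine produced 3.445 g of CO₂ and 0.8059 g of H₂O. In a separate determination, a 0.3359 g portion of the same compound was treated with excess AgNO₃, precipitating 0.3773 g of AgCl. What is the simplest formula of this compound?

C7H8Cl

mol C = 3.445 g CO₂ ÷ 44.009 g/mol = 0.078279 mol
mol H = 2 × 0.8059 g H₂O ÷ 18.015 g/mol = 0.089470 mol
From the AgCl data: mol Cl per gram of compound = (0.3773 ÷ 143.318) ÷ 0.3359 = 0.0078375 mol/g, so in the 1.427 g combustion sample mol Cl = 0.011184 mol
Divide by the smallest (0.011184 mol): C 6.999, H 8.000, Cl 1.000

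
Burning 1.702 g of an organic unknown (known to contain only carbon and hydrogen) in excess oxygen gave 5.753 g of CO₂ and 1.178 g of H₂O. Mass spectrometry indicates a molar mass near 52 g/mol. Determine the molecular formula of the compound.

C4H4

mol C = 5.753 g CO₂ ÷ 44.009 g/mol = 0.13072 mol
mol H = 2 × 1.178 g H₂O ÷ 18.015 g/mol = 0.13078 mol
Divide by the smallest (0.13072 mol): C 1.000, H 1.000
Empirical formula: CH
Empirical-formula mass = 13.02 g/mol; 52 ÷ 13.02 ≈ 4, so the molecular formula is C4H4.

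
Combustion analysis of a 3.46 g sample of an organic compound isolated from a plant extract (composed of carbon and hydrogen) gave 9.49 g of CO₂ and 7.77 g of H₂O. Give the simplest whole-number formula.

mol C = 9.49 g CO₂ ÷ 44.009 g/mol = 0.2156 mol
mol H = 2 × 7.77 g H₂O ÷ 18.015 g/mol = 0.8626 mol
Divide by the smallest (0.2156 mol): C 1.000, H 4.000

CH4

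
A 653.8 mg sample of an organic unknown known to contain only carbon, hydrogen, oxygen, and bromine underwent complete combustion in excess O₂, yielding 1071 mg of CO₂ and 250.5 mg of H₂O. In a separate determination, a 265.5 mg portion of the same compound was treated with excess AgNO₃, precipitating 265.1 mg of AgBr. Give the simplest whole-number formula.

C7H8BrO

mol C = 1.071 g CO₂ ÷ 44.009 g/mol = 0.024336 mol
mol H = 2 × 0.2505 g H₂O ÷ 18.015 g/mol = 0.027810 mol
From the AgBr data: mol Br per gram of compound = (0.2651 ÷ 187.772) ÷ 0.2655 = 0.0053176 mol/g, so in the 0.6538 g combustion sample mol Br = 0.0034766 mol
mass O = 0.6538 − (0.29230 + 0.028033 + 0.27780) = 0.055671 g → mol O = 0.055671 ÷ 15.999 = 0.0034797 mol
Divide by the smallest (0.0034766 mol): C 7.000, H 7.999, Br 1.000, O 1.001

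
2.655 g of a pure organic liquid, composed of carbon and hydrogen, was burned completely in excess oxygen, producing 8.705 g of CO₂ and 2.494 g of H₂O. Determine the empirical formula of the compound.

C5H7

mol C = 8.705 g CO₂ ÷ 44.009 g/mol = 0.19780 mol
mol H = 2 × 2.494 g H₂O ÷ 18.015 g/mol = 0.27688 mol
Divide by the smallest (0.19780 mol): C 1.000, H 1.400
Multiplying each by 5 gives whole numbers: C 5.00, H 7.00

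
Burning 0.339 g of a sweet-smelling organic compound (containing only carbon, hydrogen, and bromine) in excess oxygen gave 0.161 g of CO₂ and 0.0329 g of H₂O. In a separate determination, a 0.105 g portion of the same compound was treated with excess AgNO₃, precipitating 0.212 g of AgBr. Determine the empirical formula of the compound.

mol C = 0.161 g CO₂ ÷ 44.009 g/mol = 0.003658 mol
mol H = 2 × 0.0329 g H₂O ÷ 18.015 g/mol = 0.003653 mol
From the AgBr data: mol Br per gram of compound = (0.212 ÷ 187.772) ÷ 0.105 = 0.01075 mol/g, so in the 0.339 g combustion sample mol Br = 0.003645 mol
Divide by the smallest (0.003645 mol): C 1.004, H 1.002, Br 1.000

CHBr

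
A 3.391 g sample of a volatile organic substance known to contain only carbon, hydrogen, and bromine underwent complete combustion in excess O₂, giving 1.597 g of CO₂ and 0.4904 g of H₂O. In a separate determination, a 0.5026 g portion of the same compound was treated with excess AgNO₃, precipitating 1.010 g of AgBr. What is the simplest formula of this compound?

C2H3Br2

mol C = 1.597 g CO₂ ÷ 44.009 g/mol = 0.036288 mol
mol H = 2 × 0.4904 g H₂O ÷ 18.015 g/mol = 0.054444 mol
From the AgBr data: mol Br per gram of compound = (1.010 ÷ 187.772) ÷ 0.5026 = 0.010702 mol/g, so in the 3.391 g combustion sample mol Br = 0.036291 mol
Divide by the smallest (0.036288 mol): C 1.000, H 1.500, Br 1.000
Multiplying each by 2 gives whole numbers: C 2.00, H 3.00, Br 2.00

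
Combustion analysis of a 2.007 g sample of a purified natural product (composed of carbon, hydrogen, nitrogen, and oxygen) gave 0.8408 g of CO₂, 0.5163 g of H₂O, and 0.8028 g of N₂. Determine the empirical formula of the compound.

CH3N3O3

mol C = 0.8408 g CO₂ ÷ 44.009 g/mol = 0.019105 mol
mol H = 2 × 0.5163 g H₂O ÷ 18.015 g/mol = 0.057319 mol
mol N = 2 × 0.8028 g N₂ ÷ 28.014 g/mol = 0.057314 mol
mass O = 2.007 − (0.22947 + 0.057777 + 0.80280) = 0.91695 g → mol O = 0.91695 ÷ 15.999 = 0.057313 mol
Divide by the smallest (0.019105 mol): C 1.000, H 3.000, N 3.000, O 3.000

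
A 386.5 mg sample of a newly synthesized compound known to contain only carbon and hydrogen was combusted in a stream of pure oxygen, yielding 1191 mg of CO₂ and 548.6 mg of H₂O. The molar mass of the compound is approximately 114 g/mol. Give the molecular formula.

mol C = 1.191 g CO₂ ÷ 44.009 g/mol = 0.027063 mol
mol H = 2 × 0.5486 g H₂O ÷ 18.015 g/mol = 0.060905 mol
Divide by the smallest (0.027063 mol): C 1.000, H 2.251
Multiplying each by 4 gives whole numbers: C 4.00, H 9.00
Empirical formula: C4H9
Empirical-formula mass = 57.12 g/mol; 114 ÷ 57.12 ≈ 2, so the molecular formula is C8H18.

C8H18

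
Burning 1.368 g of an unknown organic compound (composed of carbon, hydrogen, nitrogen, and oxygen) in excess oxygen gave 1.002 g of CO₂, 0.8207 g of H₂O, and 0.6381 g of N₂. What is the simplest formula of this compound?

CH4N2O

mol C = 1.002 g CO₂ ÷ 44.009 g/mol = 0.022768 mol
mol H = 2 × 0.8207 g H₂O ÷ 18.015 g/mol = 0.091113 mol
mol N = 2 × 0.6381 g N₂ ÷ 28.014 g/mol = 0.045556 mol
mass O = 1.368 − (0.27347 + 0.091842 + 0.63810) = 0.36459 g → mol O = 0.36459 ÷ 15.999 = 0.022788 mol
Divide by the smallest (0.022768 mol): C 1.000, H 4.002, N 2.001, O 1.001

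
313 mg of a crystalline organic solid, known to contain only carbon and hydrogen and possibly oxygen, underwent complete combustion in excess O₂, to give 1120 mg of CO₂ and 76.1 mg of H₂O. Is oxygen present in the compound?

no

mol C = 1.12 g CO₂ ÷ 44.009 g/mol = 0.02545 mol
mol H = 2 × 0.0761 g H₂O ÷ 18.015 g/mol = 0.008449 mol
C and H together account for 0.3142 g — essentially the entire 0.313 g sample — so the compound contains no oxygen.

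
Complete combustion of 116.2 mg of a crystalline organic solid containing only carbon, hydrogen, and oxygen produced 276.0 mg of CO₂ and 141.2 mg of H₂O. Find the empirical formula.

mol C = 0.2760 g CO₂ ÷ 44.009 g/mol = 0.0062714 mol
mol H = 2 × 0.1412 g H₂O ÷ 18.015 g/mol = 0.015676 mol
mass O = 0.1162 − (0.075326 + 0.015801) = 0.025072 g → mol O = 0.025072 ÷ 15.999 = 0.0015671 mol
Divide by the smallest (0.0015671 mol): C 4.002, H 10.003, O 1.000

C4H10O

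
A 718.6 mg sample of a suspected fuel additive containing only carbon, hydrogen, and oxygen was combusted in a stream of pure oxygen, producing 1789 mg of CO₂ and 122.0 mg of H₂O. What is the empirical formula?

mol C = 1.789 g CO₂ ÷ 44.009 g/mol = 0.040651 mol
mol H = 2 × 0.1220 g H₂O ÷ 18.015 g/mol = 0.013544 mol
mass O = 0.7186 − (0.48826 + 0.013653) = 0.21669 g → mol O = 0.21669 ÷ 15.999 = 0.013544 mol
Divide by the smallest (0.013544 mol): C 3.001, H 1.000, O 1.000

C3HO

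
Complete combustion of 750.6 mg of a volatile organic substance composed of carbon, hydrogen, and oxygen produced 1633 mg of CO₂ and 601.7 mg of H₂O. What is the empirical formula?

mol C = 1.633 g CO₂ ÷ 44.009 g/mol = 0.037106 mol
mol H = 2 × 0.6017 g H₂O ÷ 18.015 g/mol = 0.066800 mol
mass O = 0.7506 − (0.44568 + 0.067334) = 0.23758 g → mol O = 0.23758 ÷ 15.999 = 0.014850 mol
Divide by the smallest (0.014850 mol): C 2.499, H 4.498, O 1.000
Multiplying each by 2 gives whole numbers: C 5.00, H 9.00, O 2.00

C5H9O2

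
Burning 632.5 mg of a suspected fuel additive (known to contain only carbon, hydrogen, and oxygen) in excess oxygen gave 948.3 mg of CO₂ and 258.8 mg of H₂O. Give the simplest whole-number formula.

mol C = 0.9483 g CO₂ ÷ 44.009 g/mol = 0.021548 mol
mol H = 2 × 0.2588 g H₂O ÷ 18.015 g/mol = 0.028732 mol
mass O = 0.6325 − (0.25881 + 0.028961) = 0.34473 g → mol O = 0.34473 ÷ 15.999 = 0.021547 mol
Divide by the smallest (0.021547 mol): C 1.000, H 1.333, O 1.000
Multiplying each by 3 gives whole numbers: C 3.00, H 4.00, O 3.00

C3H4O3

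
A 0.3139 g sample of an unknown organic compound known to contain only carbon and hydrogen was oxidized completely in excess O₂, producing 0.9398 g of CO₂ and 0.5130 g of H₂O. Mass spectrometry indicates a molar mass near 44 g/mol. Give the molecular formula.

mol C = 0.9398 g CO₂ ÷ 44.009 g/mol = 0.021355 mol
mol H = 2 × 0.5130 g H₂O ÷ 18.015 g/mol = 0.056953 mol
Divide by the smallest (0.021355 mol): C 1.000, H 2.667
Multiplying each by 3 gives whole numbers: C 3.00, H 8.00
Empirical formula: C3H8
Empirical-formula mass = 44.10 g/mol; 44 ÷ 44.10 ≈ 1, so the molecular formula is C3H8.

C3H8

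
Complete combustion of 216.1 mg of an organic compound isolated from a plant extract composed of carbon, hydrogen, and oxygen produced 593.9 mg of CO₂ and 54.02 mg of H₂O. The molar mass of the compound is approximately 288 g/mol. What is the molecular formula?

mol C = 0.5939 g CO₂ ÷ 44.009 g/mol = 0.013495 mol
mol H = 2 × 0.05402 g H₂O ÷ 18.015 g/mol = 0.0059972 mol
mass O = 0.2161 − (0.16209 + 0.0060452) = 0.047967 g → mol O = 0.047967 ÷ 15.999 = 0.0029981 mol
Divide by the smallest (0.0029981 mol): C 4.501, H 2.000, O 1.000
Multiplying each by 2 gives whole numbers: C 9.00, H 4.00, O 2.00
Empirical formula: C9H4O2
Empirical-formula mass = 144.13 g/mol; 288 ÷ 144.13 ≈ 2, so the molecular formula is C18H8O4.

C18H8O4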